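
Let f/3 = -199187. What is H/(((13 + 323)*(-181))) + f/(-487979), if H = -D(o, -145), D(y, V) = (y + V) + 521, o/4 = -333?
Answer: 8968690463/7419232716 ≈ 1.2088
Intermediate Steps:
f = -597561 (f = 3*(-199187) = -597561)
o = -1332 (o = 4*(-333) = -1332)
D(y, V) = 521 + V + y (D(y, V) = (V + y) + 521 = 521 + V + y)
H = 956 (H = -(521 - 145 - 1332) = -1*(-956) = 956)
H/(((13 + 323)*(-181))) + f/(-487979) = 956/(((13 + 323)*(-181))) - 597561/(-487979) = 956/((336*(-181))) - 597561*(-1/487979) = 956/(-60816) + 597561/487979 = 956*(-1/60816) + 597561/487979 = -239/15204 + 597561/487979 = 8968690463/7419232716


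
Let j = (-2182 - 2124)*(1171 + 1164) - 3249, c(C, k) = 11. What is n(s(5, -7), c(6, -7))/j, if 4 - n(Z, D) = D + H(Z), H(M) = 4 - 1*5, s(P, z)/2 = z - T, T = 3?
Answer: 6/10057759 ≈ 5.9655e-7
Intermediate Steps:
s(P, z) = -6 + 2*z (s(P, z) = 2*(z - 1*3) = 2*(z - 3) = 2*(-3 + z) = -6 + 2*z)
H(M) = -1 (H(M) = 4 - 5 = -1)
n(Z, D) = 5 - D (n(Z, D) = 4 - (D - 1) = 4 - (-1 + D) = 4 + (1 - D) = 5 - D)
j = -10057759 (j = -4306*2335 - 3249 = -10054510 - 3249 = -10057759)
n(s(5, -7), c(6, -7))/j = (5 - 1*11)/(-10057759) = (5 - 11)*(-1/10057759) = -6*(-1/10057759) = 6/10057759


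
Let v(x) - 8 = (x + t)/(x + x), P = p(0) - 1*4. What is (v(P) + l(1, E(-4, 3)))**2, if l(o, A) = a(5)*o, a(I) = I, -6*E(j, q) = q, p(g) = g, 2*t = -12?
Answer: 3249/16 ≈ 203.06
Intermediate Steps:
t = -6 (t = (1/2)*(-12) = -6)
E(j, q) = -q/6
l(o, A) = 5*o
P = -4 (P = 0 - 1*4 = 0 - 4 = -4)
v(x) = 8 + (-6 + x)/(2*x) (v(x) = 8 + (x - 6)/(x + x) = 8 + (-6 + x)/((2*x)) = 8 + (-6 + x)*(1/(2*x)) = 8 + (-6 + x)/(2*x))
(v(P) + l(1, E(-4, 3)))**2 = ((17/2 - 3/(-4)) + 5*1)**2 = ((17/2 - 3*(-1/4)) + 5)**2 = ((17/2 + 3/4) + 5)**2 = (37/4 + 5)**2 = (57/4)**2 = 3249/16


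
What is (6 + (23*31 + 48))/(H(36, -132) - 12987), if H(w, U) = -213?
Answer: -767/13200 ≈ -0.058106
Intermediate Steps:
(6 + (23*31 + 48))/(H(36, -132) - 12987) = (6 + (23*31 + 48))/(-213 - 12987) = (6 + (713 + 48))/(-13200) = (6 + 761)*(-1/13200) = 767*(-1/13200) = -767/13200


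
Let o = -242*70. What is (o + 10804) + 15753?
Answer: 9617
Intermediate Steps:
o = -16940
(o + 10804) + 15753 = (-16940 + 10804) + 15753 = -6136 + 15753 = 9617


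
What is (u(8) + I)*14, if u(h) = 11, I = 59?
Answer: 980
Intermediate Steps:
(u(8) + I)*14 = (11 + 59)*14 = 70*14 = 980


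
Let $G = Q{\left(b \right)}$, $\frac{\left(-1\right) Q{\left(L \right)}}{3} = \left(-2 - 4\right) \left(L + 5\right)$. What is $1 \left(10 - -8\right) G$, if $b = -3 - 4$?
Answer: $-648$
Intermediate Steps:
$b = -7$ ($b = -3 - 4 = -7$)
$Q{\left(L \right)} = 90 + 18 L$ ($Q{\left(L \right)} = - 3 \left(-2 - 4\right) \left(L + 5\right) = - 3 \left(- 6 \left(5 + L\right)\right) = - 3 \left(-30 - 6 L\right) = 90 + 18 L$)
$G = -36$ ($G = 90 + 18 \left(-7\right) = 90 - 126 = -36$)
$1 \left(10 - -8\right) G = 1 \left(10 - -8\right) \left(-36\right) = 1 \left(10 + 8\right) \left(-36\right) = 1 \cdot 18 \left(-36\right) = 18 \left(-36\right) = -648$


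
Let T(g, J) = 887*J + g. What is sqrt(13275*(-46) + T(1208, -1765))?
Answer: I*sqrt(2174997) ≈ 1474.8*I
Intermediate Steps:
T(g, J) = g + 887*J
sqrt(13275*(-46) + T(1208, -1765)) = sqrt(13275*(-46) + (1208 + 887*(-1765))) = sqrt(-610650 + (1208 - 1565555)) = sqrt(-610650 - 1564347) = sqrt(-2174997) = I*sqrt(2174997)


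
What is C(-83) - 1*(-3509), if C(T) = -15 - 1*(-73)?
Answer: 3567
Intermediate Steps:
C(T) = 58 (C(T) = -15 + 73 = 58)
C(-83) - 1*(-3509) = 58 - 1*(-3509) = 58 + 3509 = 3567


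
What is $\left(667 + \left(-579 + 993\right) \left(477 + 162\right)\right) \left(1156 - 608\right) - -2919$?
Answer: $145339643$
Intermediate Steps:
$\left(667 + \left(-579 + 993\right) \left(477 + 162\right)\right) \left(1156 - 608\right) - -2919 = \left(667 + 414 \cdot 639\right) 548 + 2919 = \left(667 + 264546\right) 548 + 2919 = 265213 \cdot 548 + 2919 = 145336724 + 2919 = 145339643$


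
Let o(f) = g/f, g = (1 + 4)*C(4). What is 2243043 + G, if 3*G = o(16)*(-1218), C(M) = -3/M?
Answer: 71780421/32 ≈ 2.2431e+6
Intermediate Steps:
g = -15/4 (g = (1 + 4)*(-3/4) = 5*(-3*¼) = 5*(-¾) = -15/4 ≈ -3.7500)
o(f) = -15/(4*f)
G = 3045/32 (G = (-15/4/16*(-1218))/3 = (-15/4*1/16*(-1218))/3 = (-15/64*(-1218))/3 = (⅓)*(9135/32) = 3045/32 ≈ 95.156)
2243043 + G = 2243043 + 3045/32 = 71780421/32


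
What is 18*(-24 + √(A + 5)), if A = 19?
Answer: -432 + 36*√6 ≈ -343.82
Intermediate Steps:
18*(-24 + √(A + 5)) = 18*(-24 + √(19 + 5)) = 18*(-24 + √24) = 18*(-24 + 2*√6) = -432 + 36*√6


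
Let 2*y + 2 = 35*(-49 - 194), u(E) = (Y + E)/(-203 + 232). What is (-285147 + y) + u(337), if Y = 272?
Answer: -578759/2 ≈ -2.8938e+5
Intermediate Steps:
u(E) = 272/29 + E/29 (u(E) = (272 + E)/(-203 + 232) = (272 + E)/29 = (272 + E)*(1/29) = 272/29 + E/29)
y = -8507/2 (y = -1 + (35*(-49 - 194))/2 = -1 + (35*(-243))/2 = -1 + (½)*(-8505) = -1 - 8505/2 = -8507/2 ≈ -4253.5)
(-285147 + y) + u(337) = (-285147 - 8507/2) + (272/29 + (1/29)*337) = -578801/2 + (272/29 + 337/29) = -578801/2 + 21 = -578759/2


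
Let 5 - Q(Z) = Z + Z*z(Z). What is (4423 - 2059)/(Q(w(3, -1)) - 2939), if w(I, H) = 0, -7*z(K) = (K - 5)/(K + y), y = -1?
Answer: -394/489 ≈ -0.80573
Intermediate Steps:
z(K) = -(-5 + K)/(7*(-1 + K)) (z(K) = -(K - 5)/(7*(K - 1)) = -(-5 + K)/(7*(-1 + K)))
Q(Z) = 5 - Z - Z*(5 - Z)/(7*(-1 + Z)) (Q(Z) = 5 - (Z + Z*((5 - Z)/(7*(-1 + Z)))) = 5 - (Z + Z*(5 - Z)/(7*(-1 + Z))) = 5 + (-Z - Z*(5 - Z)/(7*(-1 + Z))) = 5 - Z - Z*(5 - Z)/(7*(-1 + Z)))
(4423 - 2059)/(Q(w(3, -1)) - 2939) = (4423 - 2059)/((-35 - 6*0**2 + 37*0)/(7*(-1 + 0)) - 2939) = 2364/((1/7)*(-35 - 6*0 + 0)/(-1) - 2939) = 2364/((1/7)*(-1)*(-35 + 0 + 0) - 2939) = 2364/((1/7)*(-1)*(-35) - 2939) = 2364/(5 - 2939) = 2364/(-2934) = 2364*(-1/2934) = -394/489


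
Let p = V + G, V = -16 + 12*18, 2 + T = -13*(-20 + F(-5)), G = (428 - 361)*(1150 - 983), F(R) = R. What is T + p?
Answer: 11712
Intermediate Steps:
G = 11189 (G = 67*167 = 11189)
T = 323 (T = -2 - 13*(-20 - 5) = -2 - 13*(-25) = -2 + 325 = 323)
V = 200 (V = -16 + 216 = 200)
p = 11389 (p = 200 + 11189 = 11389)
T + p = 323 + 11389 = 11712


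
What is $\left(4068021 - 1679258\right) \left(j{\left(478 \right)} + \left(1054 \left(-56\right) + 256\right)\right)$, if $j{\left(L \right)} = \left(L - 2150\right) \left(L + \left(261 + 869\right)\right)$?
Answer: $-6562753695472$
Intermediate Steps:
$j{\left(L \right)} = \left(-2150 + L\right) \left(1130 + L\right)$ ($j{\left(L \right)} = \left(-2150 + L\right) \left(L + 1130\right) = \left(-2150 + L\right) \left(1130 + L\right)$)
$\left(4068021 - 1679258\right) \left(j{\left(478 \right)} + \left(1054 \left(-56\right) + 256\right)\right) = \left(4068021 - 1679258\right) \left(\left(-2429500 + 478^{2} - 487560\right) + \left(1054 \left(-56\right) + 256\right)\right) = 2388763 \left(\left(-2429500 + 228484 - 487560\right) + \left(-59024 + 256\right)\right) = 2388763 \left(-2688576 - 58768\right) = 2388763 \left(-2747344\right) = -6562753695472$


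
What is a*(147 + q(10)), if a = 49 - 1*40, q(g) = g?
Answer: 1413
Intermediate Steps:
a = 9 (a = 49 - 40 = 9)
a*(147 + q(10)) = 9*(147 + 10) = 9*157 = 1413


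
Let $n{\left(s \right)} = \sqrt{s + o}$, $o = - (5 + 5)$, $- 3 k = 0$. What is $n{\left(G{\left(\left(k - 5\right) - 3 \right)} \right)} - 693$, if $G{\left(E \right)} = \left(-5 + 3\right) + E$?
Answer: $-693 + 2 i \sqrt{5} \approx -693.0 + 4.4721 i$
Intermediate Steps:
$k = 0$ ($k = \left(- \frac{1}{3}\right) 0 = 0$)
$G{\left(E \right)} = -2 + E$
$o = -10$ ($o = \left(-1\right) 10 = -10$)
$n{\left(s \right)} = \sqrt{-10 + s}$ ($n{\left(s \right)} = \sqrt{s - 10} = \sqrt{-10 + s}$)
$n{\left(G{\left(\left(k - 5\right) - 3 \right)} \right)} - 693 = \sqrt{-10 + \left(-2 + \left(\left(0 - 5\right) - 3\right)\right)} - 693 = \sqrt{-10 - 10} - 693 = \sqrt{-20} - 693 = 2 i \sqrt{5} - 693 = -693 + 2 i \sqrt{5}$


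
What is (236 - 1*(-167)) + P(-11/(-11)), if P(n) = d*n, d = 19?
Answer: 422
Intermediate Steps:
P(n) = 19*n
(236 - 1*(-167)) + P(-11/(-11)) = (236 - 1*(-167)) + 19*(-11/(-11)) = (236 + 167) + 19*(-11*(-1/11)) = 403 + 19*1 = 403 + 19 = 422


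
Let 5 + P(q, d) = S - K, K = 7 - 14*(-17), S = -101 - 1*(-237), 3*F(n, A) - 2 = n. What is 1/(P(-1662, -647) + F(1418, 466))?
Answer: 3/1078 ≈ 0.0027829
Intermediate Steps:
F(n, A) = 2/3 + n/3
S = 136 (S = -101 + 237 = 136)
K = 245 (K = 7 + 238 = 245)
P(q, d) = -114 (P(q, d) = -5 + (136 - 1*245) = -5 + (136 - 245) = -5 - 109 = -114)
1/(P(-1662, -647) + F(1418, 466)) = 1/(-114 + (2/3 + (1/3)*1418)) = 1/(-114 + (2/3 + 1418/3)) = 1/(-114 + 1420/3) = 1/(1078/3) = 3/1078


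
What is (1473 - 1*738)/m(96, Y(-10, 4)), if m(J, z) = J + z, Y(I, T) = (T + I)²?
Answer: 245/44 ≈ 5.5682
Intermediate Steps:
Y(I, T) = (I + T)²
(1473 - 1*738)/m(96, Y(-10, 4)) = (1473 - 1*738)/(96 + (-10 + 4)²) = (1473 - 738)/(96 + (-6)²) = 735/(96 + 36) = 735/132 = 735*(1/132) = 245/44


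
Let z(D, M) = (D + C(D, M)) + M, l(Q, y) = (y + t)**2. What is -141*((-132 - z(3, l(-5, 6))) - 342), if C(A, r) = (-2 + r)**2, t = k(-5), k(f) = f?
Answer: 67539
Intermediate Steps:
t = -5
l(Q, y) = (-5 + y)**2 (l(Q, y) = (y - 5)**2 = (-5 + y)**2)
z(D, M) = D + M + (-2 + M)**2 (z(D, M) = (D + (-2 + M)**2) + M = D + M + (-2 + M)**2)
-141*((-132 - z(3, l(-5, 6))) - 342) = -141*((-132 - (3 + (-5 + 6)**2 + (-2 + (-5 + 6)**2)**2)) - 342) = -141*((-132 - (3 + 1**2 + (-2 + 1**2)**2)) - 342) = -141*((-132 - (3 + 1 + (-2 + 1)**2)) - 342) = -141*((-132 - (3 + 1 + (-1)**2)) - 342) = -141*((-132 - (3 + 1 + 1)) - 342) = -141*((-132 - 1*5) - 342) = -141*((-132 - 5) - 342) = -141*(-137 - 342) = -141*(-479) = 67539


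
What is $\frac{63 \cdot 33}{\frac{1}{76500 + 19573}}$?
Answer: $199735767$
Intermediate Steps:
$\frac{63 \cdot 33}{\frac{1}{76500 + 19573}} = \frac{2079}{\frac{1}{96073}} = 2079 \frac{1}{\frac{1}{96073}} = 2079 \cdot 96073 = 199735767$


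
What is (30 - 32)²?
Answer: 4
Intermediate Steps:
(30 - 32)² = (-2)² = 4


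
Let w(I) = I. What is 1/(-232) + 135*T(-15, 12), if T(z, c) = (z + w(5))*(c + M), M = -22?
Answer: 3131999/232 ≈ 13500.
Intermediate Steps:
T(z, c) = (-22 + c)*(5 + z) (T(z, c) = (z + 5)*(c - 22) = (5 + z)*(-22 + c) = (-22 + c)*(5 + z))
1/(-232) + 135*T(-15, 12) = 1/(-232) + 135*(-110 - 22*(-15) + 5*12 + 12*(-15)) = -1/232 + 135*(-110 + 330 + 60 - 180) = -1/232 + 135*100 = -1/232 + 13500 = 3131999/232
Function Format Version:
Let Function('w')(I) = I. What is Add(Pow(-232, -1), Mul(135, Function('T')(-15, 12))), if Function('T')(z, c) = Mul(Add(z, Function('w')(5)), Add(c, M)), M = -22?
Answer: Rational(3131999, 232) ≈ 13500.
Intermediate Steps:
Function('T')(z, c) = Mul(Add(-22, c), Add(5, z)) (Function('T')(z, c) = Mul(Add(z, 5), Add(c, -22)) = Mul(Add(5, z), Add(-22, c)) = Mul(Add(-22, c), Add(5, z)))
Add(Pow(-232, -1), Mul(135, Function('T')(-15, 12))) = Add(Pow(-232, -1), Mul(135, Add(-110, Mul(-22, -15), Mul(5, 12), Mul(12, -15)))) = Add(Rational(-1, 232), Mul(135, Add(-110, 330, 60, -180))) = Add(Rational(-1, 232), Mul(135, 100)) = Add(Rational(-1, 232), 13500) = Rational(3131999, 232)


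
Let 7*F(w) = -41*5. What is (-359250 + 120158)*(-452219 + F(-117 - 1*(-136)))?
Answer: 108128947128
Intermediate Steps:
F(w) = -205/7 (F(w) = (-41*5)/7 = (1/7)*(-205) = -205/7)
(-359250 + 120158)*(-452219 + F(-117 - 1*(-136))) = (-359250 + 120158)*(-452219 - 205/7) = -239092*(-3165738/7) = 108128947128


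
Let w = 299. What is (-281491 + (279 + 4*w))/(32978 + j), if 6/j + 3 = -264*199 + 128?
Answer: -917244911/108025622 ≈ -8.4910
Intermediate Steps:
j = -6/52411 (j = 6/(-3 + (-264*199 + 128)) = 6/(-3 + (-52536 + 128)) = 6/(-3 - 52408) = 6/(-52411) = 6*(-1/52411) = -6/52411 ≈ -0.00011448)
(-281491 + (279 + 4*w))/(32978 + j) = (-281491 + (279 + 4*299))/(32978 - 6/52411) = (-281491 + (279 + 1196))/(1728409952/52411) = (-281491 + 1475)*(52411/1728409952) = -280016*52411/1728409952 = -917244911/108025622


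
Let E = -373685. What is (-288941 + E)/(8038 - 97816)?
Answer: 331313/44889 ≈ 7.3807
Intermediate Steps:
(-288941 + E)/(8038 - 97816) = (-288941 - 373685)/(8038 - 97816) = -662626/(-89778) = -662626*(-1/89778) = 331313/44889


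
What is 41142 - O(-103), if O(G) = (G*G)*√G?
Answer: 41142 - 10609*I*√103 ≈ 41142.0 - 1.0767e+5*I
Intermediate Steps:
O(G) = G^(5/2) (O(G) = G²*√G = G^(5/2))
41142 - O(-103) = 41142 - (-103)^(5/2) = 41142 - 10609*I*√103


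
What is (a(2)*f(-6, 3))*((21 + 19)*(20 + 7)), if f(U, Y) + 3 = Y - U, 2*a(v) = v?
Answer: 6480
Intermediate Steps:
a(v) = v/2
f(U, Y) = -3 + Y - U (f(U, Y) = -3 + (Y - U) = -3 + Y - U)
(a(2)*f(-6, 3))*((21 + 19)*(20 + 7)) = (((½)*2)*(-3 + 3 - 1*(-6)))*((21 + 19)*(20 + 7)) = (1*(-3 + 3 + 6))*(40*27) = (1*6)*1080 = 6*1080 = 6480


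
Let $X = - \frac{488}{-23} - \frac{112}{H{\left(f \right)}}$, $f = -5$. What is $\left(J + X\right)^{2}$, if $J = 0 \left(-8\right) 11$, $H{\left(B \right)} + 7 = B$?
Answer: $\frac{4443664}{4761} \approx 933.35$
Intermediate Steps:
$H{\left(B \right)} = -7 + B$
$J = 0$ ($J = 0 \cdot 11 = 0$)
$X = \frac{2108}{69}$ ($X = - \frac{488}{-23} - \frac{112}{-7 - 5} = \left(-488\right) \left(- \frac{1}{23}\right) - \frac{112}{-12} = \frac{488}{23} - - \frac{28}{3} = \frac{488}{23} + \frac{28}{3} = \frac{2108}{69} \approx 30.551$)
$\left(J + X\right)^{2} = \left(0 + \frac{2108}{69}\right)^{2} = \left(\frac{2108}{69}\right)^{2} = \frac{4443664}{4761}$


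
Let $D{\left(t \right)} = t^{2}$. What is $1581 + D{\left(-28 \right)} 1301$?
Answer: $1021565$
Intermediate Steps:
$1581 + D{\left(-28 \right)} 1301 = 1581 + \left(-28\right)^{2} \cdot 1301 = 1581 + 784 \cdot 1301 = 1581 + 1019984 = 1021565$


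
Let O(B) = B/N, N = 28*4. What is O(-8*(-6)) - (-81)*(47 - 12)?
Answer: 19848/7 ≈ 2835.4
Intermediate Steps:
N = 112
O(B) = B/112
O(-8*(-6)) - (-81)*(47 - 12) = (-8*(-6))/112 - (-81)*(47 - 12) = (1/112)*48 - (-81)*35 = 3/7 - 1*(-2835) = 3/7 + 2835 = 19848/7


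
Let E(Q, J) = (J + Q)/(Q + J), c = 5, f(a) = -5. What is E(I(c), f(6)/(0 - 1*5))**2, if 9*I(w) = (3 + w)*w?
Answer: 1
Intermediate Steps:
I(w) = w*(3 + w)/9 (I(w) = ((3 + w)*w)/9 = (w*(3 + w))/9 = w*(3 + w)/9)
E(Q, J) = 1 (E(Q, J) = (J + Q)/(J + Q) = 1)
E(I(c), f(6)/(0 - 1*5))**2 = 1**2 = 1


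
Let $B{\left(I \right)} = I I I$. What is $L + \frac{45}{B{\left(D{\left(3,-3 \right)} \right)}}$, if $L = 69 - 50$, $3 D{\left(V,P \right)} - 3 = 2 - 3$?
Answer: $\frac{1367}{8} \approx 170.88$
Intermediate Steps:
$D{\left(V,P \right)} = \frac{2}{3}$ ($D{\left(V,P \right)} = 1 + \frac{2 - 3}{3} = 1 + \frac{1}{3} \left(-1\right) = 1 - \frac{1}{3} = \frac{2}{3}$)
$L = 19$ ($L = 69 - 50 = 19$)
$B{\left(I \right)} = I^{3}$ ($B{\left(I \right)} = I^{2} I = I^{3}$)
$L + \frac{45}{B{\left(D{\left(3,-3 \right)} \right)}} = 19 + \frac{45}{\left(\frac{2}{3}\right)^{3}} = 19 + \frac{45}{\frac{8}{27}} = 19 + 45 \cdot \frac{27}{8} = 19 + \frac{1215}{8} = \frac{1367}{8}$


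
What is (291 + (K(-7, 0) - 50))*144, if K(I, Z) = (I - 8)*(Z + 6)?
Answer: 21744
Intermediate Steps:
K(I, Z) = (-8 + I)*(6 + Z)
(291 + (K(-7, 0) - 50))*144 = (291 + ((-48 - 8*0 + 6*(-7) - 7*0) - 50))*144 = (291 + ((-48 + 0 - 42 + 0) - 50))*144 = (291 + (-90 - 50))*144 = (291 - 140)*144 = 151*144 = 21744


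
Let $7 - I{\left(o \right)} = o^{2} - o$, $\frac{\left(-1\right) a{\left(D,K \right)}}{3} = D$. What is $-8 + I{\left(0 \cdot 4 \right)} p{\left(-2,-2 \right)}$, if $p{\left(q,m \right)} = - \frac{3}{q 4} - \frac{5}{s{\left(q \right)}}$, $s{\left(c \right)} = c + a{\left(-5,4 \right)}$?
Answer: $- \frac{839}{104} \approx -8.0673$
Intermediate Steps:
$a{\left(D,K \right)} = - 3 D$
$s{\left(c \right)} = 15 + c$ ($s{\left(c \right)} = c - -15 = c + 15 = 15 + c$)
$I{\left(o \right)} = 7 + o - o^{2}$ ($I{\left(o \right)} = 7 - \left(o^{2} - o\right) = 7 + o - o^{2}$)
$p{\left(q,m \right)} = - \frac{5}{15 + q} - \frac{3}{4 q}$ ($p{\left(q,m \right)} = - \frac{3}{q 4} - \frac{5}{15 + q} = - \frac{3}{4 q} - \frac{5}{15 + q} = - \frac{5}{15 + q} - \frac{3}{4 q}$)
$-8 + I{\left(0 \cdot 4 \right)} p{\left(-2,-2 \right)} = -8 + \left(7 + 0 \cdot 4 - \left(0 \cdot 4\right)^{2}\right) \frac{-45 - -46}{4 \left(-2\right) \left(15 - 2\right)} = -8 + \left(7 + 0 - 0^{2}\right) \frac{1}{4} \left(- \frac{1}{2}\right) \frac{1}{13} \left(-45 + 46\right) = -8 + \left(7 + 0 - 0\right) \frac{1}{4} \left(- \frac{1}{2}\right) \frac{1}{13} \cdot 1 = -8 + \left(7 + 0 + 0\right) \left(- \frac{1}{104}\right) = -8 + 7 \left(- \frac{1}{104}\right) = -8 - \frac{7}{104} = - \frac{839}{104}$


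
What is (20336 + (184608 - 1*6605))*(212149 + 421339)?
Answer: 125645376432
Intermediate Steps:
(20336 + (184608 - 1*6605))*(212149 + 421339) = (20336 + (184608 - 6605))*633488 = (20336 + 178003)*633488 = 198339*633488 = 125645376432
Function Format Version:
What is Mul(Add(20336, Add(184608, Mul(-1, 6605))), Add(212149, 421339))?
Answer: 125645376432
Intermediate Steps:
Mul(Add(20336, Add(184608, Mul(-1, 6605))), Add(212149, 421339)) = Mul(Add(20336, Add(184608, -6605)), 633488) = Mul(Add(20336, 178003), 633488) = Mul(198339, 633488) = 125645376432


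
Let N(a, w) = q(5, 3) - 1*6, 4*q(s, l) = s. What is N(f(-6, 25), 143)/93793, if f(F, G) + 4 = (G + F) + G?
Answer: -19/375172 ≈ -5.0643e-5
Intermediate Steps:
q(s, l) = s/4
f(F, G) = -4 + F + 2*G (f(F, G) = -4 + ((G + F) + G) = -4 + ((F + G) + G) = -4 + (F + 2*G) = -4 + F + 2*G)
N(a, w) = -19/4 (N(a, w) = (¼)*5 - 1*6 = 5/4 - 6 = -19/4)
N(f(-6, 25), 143)/93793 = -19/4/93793 = -19/4*1/93793 = -19/375172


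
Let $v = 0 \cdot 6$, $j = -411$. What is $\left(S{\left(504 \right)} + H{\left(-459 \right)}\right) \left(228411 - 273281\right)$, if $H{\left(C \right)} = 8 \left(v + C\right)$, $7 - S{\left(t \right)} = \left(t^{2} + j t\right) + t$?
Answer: $2290209670$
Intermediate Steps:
$S{\left(t \right)} = 7 - t^{2} + 410 t$ ($S{\left(t \right)} = 7 - \left(\left(t^{2} - 411 t\right) + t\right) = 7 - \left(t^{2} - 410 t\right) = 7 - t^{2} + 410 t$)
$v = 0$
$H{\left(C \right)} = 8 C$ ($H{\left(C \right)} = 8 \left(0 + C\right) = 8 C$)
$\left(S{\left(504 \right)} + H{\left(-459 \right)}\right) \left(228411 - 273281\right) = \left(\left(7 - 504^{2} + 410 \cdot 504\right) + 8 \left(-459\right)\right) \left(228411 - 273281\right) = \left(\left(7 - 254016 + 206640\right) - 3672\right) \left(-44870\right) = \left(-47369 - 3672\right) \left(-44870\right) = \left(-51041\right) \left(-44870\right) = 2290209670$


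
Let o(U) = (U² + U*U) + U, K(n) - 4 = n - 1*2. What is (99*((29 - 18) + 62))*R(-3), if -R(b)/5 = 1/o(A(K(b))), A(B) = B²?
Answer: -12045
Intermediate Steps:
K(n) = 2 + n (K(n) = 4 + (n - 1*2) = 4 + (n - 2) = 4 + (-2 + n) = 2 + n)
o(U) = U + 2*U² (o(U) = (U² + U²) + U = 2*U² + U = U + 2*U²)
R(b) = -5/((1 + 2*(2 + b)²)*(2 + b)²) (R(b) = -5*1/((1 + 2*(2 + b)²)*(2 + b)²) = -5/((1 + 2*(2 + b)²)*(2 + b)²))
(99*((29 - 18) + 62))*R(-3) = (99*((29 - 18) + 62))*(-5/((2 - 3)² + 2*(2 - 3)⁴)) = (99*(11 + 62))*(-5/((-1)² + 2*(-1)⁴)) = (99*73)*(-5/(1 + 2*1)) = 7227*(-5/(1 + 2)) = 7227*(-5/3) = -12045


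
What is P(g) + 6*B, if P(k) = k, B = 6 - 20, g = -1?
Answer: -85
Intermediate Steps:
B = -14
P(g) + 6*B = -1 + 6*(-14) = -1 - 84 = -85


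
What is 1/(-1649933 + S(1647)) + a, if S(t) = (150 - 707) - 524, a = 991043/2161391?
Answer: 1636223706211/3568486800474 ≈ 0.45852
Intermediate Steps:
a = 991043/2161391 (a = 991043*(1/2161391) = 991043/2161391 ≈ 0.45852)
S(t) = -1081 (S(t) = -557 - 524 = -1081)
1/(-1649933 + S(1647)) + a = 1/(-1649933 - 1081) + 991043/2161391 = 1/(-1651014) + 991043/2161391 = -1/1651014 + 991043/2161391 = 1636223706211/3568486800474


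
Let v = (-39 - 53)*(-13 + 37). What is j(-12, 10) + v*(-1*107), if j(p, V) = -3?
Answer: 236253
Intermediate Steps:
v = -2208 (v = -92*24 = -2208)
j(-12, 10) + v*(-1*107) = -3 - (-2208)*107 = -3 - 2208*(-107) = -3 + 236256 = 236253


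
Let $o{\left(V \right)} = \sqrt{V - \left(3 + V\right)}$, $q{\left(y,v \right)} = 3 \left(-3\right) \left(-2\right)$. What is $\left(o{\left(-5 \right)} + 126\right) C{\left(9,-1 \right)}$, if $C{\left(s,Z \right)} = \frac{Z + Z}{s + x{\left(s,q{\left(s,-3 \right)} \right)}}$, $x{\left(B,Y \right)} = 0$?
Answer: $-28 - \frac{2 i \sqrt{3}}{9} \approx -28.0 - 0.3849 i$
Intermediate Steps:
$q{\left(y,v \right)} = 18$ ($q{\left(y,v \right)} = \left(-9\right) \left(-2\right) = 18$)
$o{\left(V \right)} = i \sqrt{3}$ ($o{\left(V \right)} = \sqrt{-3} = i \sqrt{3}$)
$C{\left(s,Z \right)} = \frac{2 Z}{s}$ ($C{\left(s,Z \right)} = \frac{Z + Z}{s + 0} = \frac{2 Z}{s}$)
$\left(o{\left(-5 \right)} + 126\right) C{\left(9,-1 \right)} = \left(i \sqrt{3} + 126\right) 2 \left(-1\right) \frac{1}{9} = \left(126 + i \sqrt{3}\right) 2 \left(-1\right) \frac{1}{9} = \left(126 + i \sqrt{3}\right) \left(- \frac{2}{9}\right) = -28 - \frac{2 i \sqrt{3}}{9}$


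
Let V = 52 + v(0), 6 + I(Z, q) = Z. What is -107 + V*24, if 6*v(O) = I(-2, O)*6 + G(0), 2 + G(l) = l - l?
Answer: 941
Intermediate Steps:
G(l) = -2 (G(l) = -2 + (l - l) = -2 + 0 = -2)
I(Z, q) = -6 + Z
v(O) = -25/3 (v(O) = ((-6 - 2)*6 - 2)/6 = (-8*6 - 2)/6 = (-48 - 2)/6 = (⅙)*(-50) = -25/3)
V = 131/3 (V = 52 - 25/3 = 131/3 ≈ 43.667)
-107 + V*24 = -107 + (131/3)*24 = -107 + 1048 = 941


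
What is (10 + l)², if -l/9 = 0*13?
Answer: 100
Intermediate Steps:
l = 0 (l = -0*13 = -9*0 = 0)
(10 + l)² = (10 + 0)² = 10² = 100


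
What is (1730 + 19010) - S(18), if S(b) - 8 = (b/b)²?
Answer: 20731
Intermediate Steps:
S(b) = 9 (S(b) = 8 + (b/b)² = 8 + 1² = 8 + 1 = 9)
(1730 + 19010) - S(18) = (1730 + 19010) - 1*9 = 20740 - 9 = 20731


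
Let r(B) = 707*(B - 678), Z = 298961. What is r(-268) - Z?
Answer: -967783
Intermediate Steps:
r(B) = -479346 + 707*B (r(B) = 707*(-678 + B) = -479346 + 707*B)
r(-268) - Z = (-479346 + 707*(-268)) - 1*298961 = (-479346 - 189476) - 298961 = -668822 - 298961 = -967783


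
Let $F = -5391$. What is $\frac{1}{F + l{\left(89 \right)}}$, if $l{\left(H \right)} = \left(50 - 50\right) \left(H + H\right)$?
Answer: $- \frac{1}{5391} \approx -0.00018549$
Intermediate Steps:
$l{\left(H \right)} = 0$ ($l{\left(H \right)} = 0 \cdot 2 H = 0$)
$\frac{1}{F + l{\left(89 \right)}} = \frac{1}{-5391 + 0} = \frac{1}{-5391} = - \frac{1}{5391}$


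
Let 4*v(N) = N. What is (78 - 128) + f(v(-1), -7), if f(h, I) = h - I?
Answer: -173/4 ≈ -43.250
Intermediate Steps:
v(N) = N/4
(78 - 128) + f(v(-1), -7) = (78 - 128) + ((¼)*(-1) - 1*(-7)) = -50 + (-¼ + 7) = -50 + 27/4 = -173/4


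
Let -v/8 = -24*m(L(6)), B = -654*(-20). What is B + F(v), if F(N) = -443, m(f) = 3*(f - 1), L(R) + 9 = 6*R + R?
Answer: 12637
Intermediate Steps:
L(R) = -9 + 7*R (L(R) = -9 + (6*R + R) = -9 + 7*R)
m(f) = -3 + 3*f (m(f) = 3*(-1 + f) = -3 + 3*f)
B = 13080
v = 18432 (v = -(-192)*(-3 + 3*(-9 + 7*6)) = -(-192)*(-3 + 3*(-9 + 42)) = -(-192)*(-3 + 3*33) = -(-192)*(-3 + 99) = -(-192)*96 = -8*(-2304) = 18432)
B + F(v) = 13080 - 443 = 12637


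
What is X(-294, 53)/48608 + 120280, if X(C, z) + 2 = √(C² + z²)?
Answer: 2923285119/24304 + √89245/48608 ≈ 1.2028e+5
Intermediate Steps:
X(C, z) = -2 + √(C² + z²)
X(-294, 53)/48608 + 120280 = (-2 + √((-294)² + 53²))/48608 + 120280 = (-2 + √(86436 + 2809))*(1/48608) + 120280 = (-2 + √89245)*(1/48608) + 120280 = (-1/24304 + √89245/48608) + 120280 = 2923285119/24304 + √89245/48608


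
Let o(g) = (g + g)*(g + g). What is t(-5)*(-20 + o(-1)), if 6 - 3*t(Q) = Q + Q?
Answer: -256/3 ≈ -85.333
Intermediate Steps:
t(Q) = 2 - 2*Q/3 (t(Q) = 2 - (Q + Q)/3 = 2 - 2*Q/3)
o(g) = 4*g**2 (o(g) = (2*g)*(2*g) = 4*g**2)
t(-5)*(-20 + o(-1)) = (2 - 2/3*(-5))*(-20 + 4*(-1)**2) = (2 + 10/3)*(-20 + 4*1) = 16*(-20 + 4)/3 = (16/3)*(-16) = -256/3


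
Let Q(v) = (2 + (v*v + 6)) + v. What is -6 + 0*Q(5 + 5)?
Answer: -6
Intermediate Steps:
Q(v) = 8 + v + v² (Q(v) = (2 + (v² + 6)) + v = (2 + (6 + v²)) + v = (8 + v²) + v = 8 + v + v²)
-6 + 0*Q(5 + 5) = -6 + 0*(8 + (5 + 5) + (5 + 5)²) = -6 + 0*(8 + 10 + 10²) = -6 + 0*(8 + 10 + 100) = -6 + 0*118 = -6 + 0 = -6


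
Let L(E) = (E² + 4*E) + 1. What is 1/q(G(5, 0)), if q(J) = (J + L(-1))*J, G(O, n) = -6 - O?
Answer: 1/143 ≈ 0.0069930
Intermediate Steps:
L(E) = 1 + E² + 4*E
q(J) = J*(-2 + J) (q(J) = (J + (1 + (-1)² + 4*(-1)))*J = (J + (1 + 1 - 4))*J = (J - 2)*J = (-2 + J)*J = J*(-2 + J))
1/q(G(5, 0)) = 1/((-6 - 1*5)*(-2 + (-6 - 1*5))) = 1/((-6 - 5)*(-2 + (-6 - 5))) = 1/(-11*(-2 - 11)) = 1/(-11*(-13)) = 1/143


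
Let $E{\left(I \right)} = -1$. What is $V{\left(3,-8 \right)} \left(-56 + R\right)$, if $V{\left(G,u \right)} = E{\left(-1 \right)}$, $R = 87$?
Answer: $-31$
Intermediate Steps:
$V{\left(G,u \right)} = -1$
$V{\left(3,-8 \right)} \left(-56 + R\right) = - (-56 + 87) = \left(-1\right) 31 = -31$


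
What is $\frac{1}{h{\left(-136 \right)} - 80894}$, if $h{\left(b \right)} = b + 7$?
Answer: $- \frac{1}{81023} \approx -1.2342 \cdot 10^{-5}$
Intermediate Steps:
$h{\left(b \right)} = 7 + b$
$\frac{1}{h{\left(-136 \right)} - 80894} = \frac{1}{\left(7 - 136\right) - 80894} = \frac{1}{-129 - 80894} = \frac{1}{-81023} = - \frac{1}{81023}$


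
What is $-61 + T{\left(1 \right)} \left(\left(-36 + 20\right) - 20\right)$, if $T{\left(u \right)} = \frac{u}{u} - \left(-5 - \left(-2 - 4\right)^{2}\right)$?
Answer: $-1573$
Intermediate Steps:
$T{\left(u \right)} = 42$ ($T{\left(u \right)} = 1 + \left(\left(-6\right)^{2} + 5\right) = 1 + \left(36 + 5\right) = 1 + 41 = 42$)
$-61 + T{\left(1 \right)} \left(\left(-36 + 20\right) - 20\right) = -61 + 42 \left(\left(-36 + 20\right) - 20\right) = -61 + 42 \left(-16 - 20\right) = -61 + 42 \left(-36\right) = -61 - 1512 = -1573$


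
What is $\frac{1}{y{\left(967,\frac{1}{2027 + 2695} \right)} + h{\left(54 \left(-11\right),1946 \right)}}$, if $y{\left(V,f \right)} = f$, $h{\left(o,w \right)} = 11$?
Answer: $\frac{4722}{51943} \approx 0.090907$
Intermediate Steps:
$\frac{1}{y{\left(967,\frac{1}{2027 + 2695} \right)} + h{\left(54 \left(-11\right),1946 \right)}} = \frac{1}{\frac{1}{2027 + 2695} + 11} = \frac{1}{\frac{1}{4722} + 11} = \frac{1}{\frac{51943}{4722}} = \frac{4722}{51943}$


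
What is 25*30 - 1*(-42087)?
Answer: 42837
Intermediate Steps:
25*30 - 1*(-42087) = 750 + 42087 = 42837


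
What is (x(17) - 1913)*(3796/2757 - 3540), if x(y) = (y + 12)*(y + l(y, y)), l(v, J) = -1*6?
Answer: 15551038496/2757 ≈ 5.6406e+6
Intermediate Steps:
l(v, J) = -6
x(y) = (-6 + y)*(12 + y) (x(y) = (y + 12)*(y - 6) = (12 + y)*(-6 + y) = (-6 + y)*(12 + y))
(x(17) - 1913)*(3796/2757 - 3540) = ((-72 + 17² + 6*17) - 1913)*(3796/2757 - 3540) = ((-72 + 289 + 102) - 1913)*(3796*(1/2757) - 3540) = (319 - 1913)*(3796/2757 - 3540) = -1594*(-9755984/2757) = 15551038496/2757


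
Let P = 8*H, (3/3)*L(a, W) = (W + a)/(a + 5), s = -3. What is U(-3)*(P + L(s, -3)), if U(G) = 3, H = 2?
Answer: 39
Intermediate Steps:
L(a, W) = (W + a)/(5 + a) (L(a, W) = (W + a)/(a + 5) = (W + a)/(5 + a))
P = 16 (P = 8*2 = 16)
U(-3)*(P + L(s, -3)) = 3*(16 + (-3 - 3)/(5 - 3)) = 3*(16 - 6/2) = 3*(16 + (1/2)*(-6)) = 3*(16 - 3) = 3*13 = 39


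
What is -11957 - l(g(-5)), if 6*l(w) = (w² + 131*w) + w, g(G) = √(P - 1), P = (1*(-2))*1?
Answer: -23913/2 - 22*I*√3 ≈ -11957.0 - 38.105*I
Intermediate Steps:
P = -2 (P = -2*1 = -2)
g(G) = I*√3 (g(G) = √(-2 - 1) = √(-3) = I*√3)
l(w) = 22*w + w²/6 (l(w) = ((w² + 131*w) + w)/6 = (w² + 132*w)/6 = 22*w + w²/6)
-11957 - l(g(-5)) = -11957 - I*√3*(132 + I*√3)/6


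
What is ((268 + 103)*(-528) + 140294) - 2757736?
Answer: -2813330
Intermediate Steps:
((268 + 103)*(-528) + 140294) - 2757736 = (371*(-528) + 140294) - 2757736 = (-195888 + 140294) - 2757736 = -55594 - 2757736 = -2813330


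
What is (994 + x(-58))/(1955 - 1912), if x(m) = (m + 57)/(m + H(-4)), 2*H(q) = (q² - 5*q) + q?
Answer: 41749/1806 ≈ 23.117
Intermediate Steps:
H(q) = q²/2 - 2*q (H(q) = ((q² - 5*q) + q)/2 = (q² - 4*q)/2 = q²/2 - 2*q)
x(m) = (57 + m)/(16 + m) (x(m) = (m + 57)/(m + (½)*(-4)*(-4 - 4)) = (57 + m)/(m + (½)*(-4)*(-8)) = (57 + m)/(m + 16) = (57 + m)/(16 + m))
(994 + x(-58))/(1955 - 1912) = (994 + (57 - 58)/(16 - 58))/(1955 - 1912) = (994 - 1/(-42))/43 = (994 - 1/42*(-1))*(1/43) = (994 + 1/42)*(1/43) = (41749/42)*(1/43) = 41749/1806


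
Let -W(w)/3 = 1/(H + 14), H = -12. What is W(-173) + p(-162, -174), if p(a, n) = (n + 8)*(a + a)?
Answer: 107565/2 ≈ 53783.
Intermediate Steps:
W(w) = -3/2 (W(w) = -3/(-12 + 14) = -3/2)
p(a, n) = 2*a*(8 + n) (p(a, n) = (8 + n)*(2*a) = 2*a*(8 + n))
W(-173) + p(-162, -174) = -3/2 + 2*(-162)*(8 - 174) = -3/2 + 2*(-162)*(-166) = -3/2 + 53784 = 107565/2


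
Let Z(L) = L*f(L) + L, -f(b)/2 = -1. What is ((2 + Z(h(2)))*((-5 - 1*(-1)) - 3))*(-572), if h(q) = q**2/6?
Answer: 16016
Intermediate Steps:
f(b) = 2 (f(b) = -2*(-1) = 2)
h(q) = q**2/6 (h(q) = q**2*(1/6) = q**2/6)
Z(L) = 3*L (Z(L) = L*2 + L = 2*L + L = 3*L)
((2 + Z(h(2)))*((-5 - 1*(-1)) - 3))*(-572) = ((2 + 3*((1/6)*2**2))*((-5 - 1*(-1)) - 3))*(-572) = ((2 + 3*((1/6)*4))*((-5 + 1) - 3))*(-572) = ((2 + 3*(2/3))*(-4 - 3))*(-572) = ((2 + 2)*(-7))*(-572) = (4*(-7))*(-572) = -28*(-572) = 16016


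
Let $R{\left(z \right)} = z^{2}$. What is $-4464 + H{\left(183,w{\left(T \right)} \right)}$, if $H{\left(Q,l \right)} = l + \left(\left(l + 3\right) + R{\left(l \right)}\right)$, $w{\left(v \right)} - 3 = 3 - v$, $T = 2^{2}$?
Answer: $-4453$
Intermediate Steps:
$T = 4$
$w{\left(v \right)} = 6 - v$ ($w{\left(v \right)} = 3 - \left(-3 + v\right) = 6 - v$)
$H{\left(Q,l \right)} = 3 + l^{2} + 2 l$ ($H{\left(Q,l \right)} = l + \left(\left(l + 3\right) + l^{2}\right) = l + \left(\left(3 + l\right) + l^{2}\right) = l + \left(3 + l + l^{2}\right) = 3 + l^{2} + 2 l$)
$-4464 + H{\left(183,w{\left(T \right)} \right)} = -4464 + \left(3 + \left(6 - 4\right)^{2} + 2 \left(6 - 4\right)\right) = -4464 + \left(3 + 2^{2} + 2 \cdot 2\right) = -4464 + \left(3 + 4 + 4\right) = -4464 + 11 = -4453$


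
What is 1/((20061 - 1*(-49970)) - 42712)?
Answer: 1/27319 ≈ 3.6605e-5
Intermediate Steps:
1/((20061 - 1*(-49970)) - 42712) = 1/((20061 + 49970) - 42712) = 1/(70031 - 42712) = 1/27319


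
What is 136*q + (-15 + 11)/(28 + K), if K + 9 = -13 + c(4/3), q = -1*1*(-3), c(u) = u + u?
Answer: 5298/13 ≈ 407.54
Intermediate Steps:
c(u) = 2*u
q = 3 (q = -1*(-3) = 3)
K = -58/3 (K = -9 + (-13 + 2*(4/3)) = -9 + (-13 + 8/3) = -9 - 31/3 = -58/3 ≈ -19.333)
136*q + (-15 + 11)/(28 + K) = 136*3 + (-15 + 11)/(28 - 58/3) = 408 - 4/26/3 = 408 - 4*3/26 = 408 - 6/13 = 5298/13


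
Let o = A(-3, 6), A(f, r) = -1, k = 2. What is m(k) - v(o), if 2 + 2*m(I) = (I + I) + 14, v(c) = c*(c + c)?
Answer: 6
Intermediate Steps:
o = -1
v(c) = 2*c² (v(c) = c*(2*c) = 2*c²)
m(I) = 6 + I (m(I) = -1 + ((I + I) + 14)/2 = -1 + (2*I + 14)/2 = -1 + (14 + 2*I)/2 = -1 + (7 + I) = 6 + I)
m(k) - v(o) = (6 + 2) - 2*(-1)² = 8 - 2 = 6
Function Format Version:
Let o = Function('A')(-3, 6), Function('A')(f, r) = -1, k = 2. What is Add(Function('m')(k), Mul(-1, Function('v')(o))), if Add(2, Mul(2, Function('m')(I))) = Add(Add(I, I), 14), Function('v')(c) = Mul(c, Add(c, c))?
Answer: 6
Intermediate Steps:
o = -1
Function('v')(c) = Mul(2, Pow(c, 2)) (Function('v')(c) = Mul(c, Mul(2, c)) = Mul(2, Pow(c, 2)))
Function('m')(I) = Add(6, I) (Function('m')(I) = Add(-1, Mul(Rational(1, 2), Add(Add(I, I), 14))) = Add(-1, Mul(Rational(1, 2), Add(Mul(2, I), 14))) = Add(-1, Mul(Rational(1, 2), Add(14, Mul(2, I)))) = Add(-1, Add(7, I)) = Add(6, I))
Add(Function('m')(k), Mul(-1, Function('v')(o))) = Add(Add(6, 2), Mul(-1, Mul(2, Pow(-1, 2)))) = Add(8, Mul(-1, Mul(2, 1))) = Add(8, Mul(-1, 2)) = Add(8, -2) = 6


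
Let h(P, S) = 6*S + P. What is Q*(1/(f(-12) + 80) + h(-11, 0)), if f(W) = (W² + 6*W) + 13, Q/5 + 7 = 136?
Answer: -78002/11 ≈ -7091.1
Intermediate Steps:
Q = 645 (Q = -35 + 5*136 = -35 + 680 = 645)
h(P, S) = P + 6*S
f(W) = 13 + W² + 6*W
Q*(1/(f(-12) + 80) + h(-11, 0)) = 645*(1/((13 + (-12)² + 6*(-12)) + 80) + (-11 + 6*0)) = 645*(1/((13 + 144 - 72) + 80) + (-11 + 0)) = 645*(1/(85 + 80) - 11) = 645*(1/165 - 11) = 645*(-1814/165) = -78002/11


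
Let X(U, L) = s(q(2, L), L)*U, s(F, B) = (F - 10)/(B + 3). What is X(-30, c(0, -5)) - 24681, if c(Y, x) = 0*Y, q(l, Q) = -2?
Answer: -24561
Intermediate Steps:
s(F, B) = (-10 + F)/(3 + B)
c(Y, x) = 0
X(U, L) = -12*U/(3 + L) (X(U, L) = ((-10 - 2)/(3 + L))*U = (-12/(3 + L))*U = -12*U/(3 + L))
X(-30, c(0, -5)) - 24681 = -12*(-30)/(3 + 0) - 24681 = -12*(-30)/3 - 24681 = -12*(-30)*⅓ - 24681 = 120 - 24681 = -24561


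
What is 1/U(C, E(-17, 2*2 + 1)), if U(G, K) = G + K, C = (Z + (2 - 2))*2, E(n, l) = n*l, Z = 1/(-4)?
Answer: -2/171 ≈ -0.011696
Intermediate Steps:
Z = -1/4 ≈ -0.25000
E(n, l) = l*n
C = -1/2 (C = (-1/4 + (2 - 2))*2 = (-1/4 + 0)*2 = -1/4*2 = -1/2 ≈ -0.50000)
1/U(C, E(-17, 2*2 + 1)) = 1/(-1/2 + (2*2 + 1)*(-17)) = 1/(-1/2 + (4 + 1)*(-17)) = 1/(-1/2 + 5*(-17)) = 1/(-1/2 - 85) = 1/(-171/2) = -2/171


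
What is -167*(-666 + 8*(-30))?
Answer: 151302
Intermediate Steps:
-167*(-666 + 8*(-30)) = -167*(-666 - 240) = -167*(-906) = 151302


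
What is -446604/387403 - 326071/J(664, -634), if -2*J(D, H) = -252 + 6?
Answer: -126375815905/47650569 ≈ -2652.1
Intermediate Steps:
J(D, H) = 123 (J(D, H) = -(-252 + 6)/2 = -½*(-246) = 123)
-446604/387403 - 326071/J(664, -634) = -446604/387403 - 326071/123 = -126375815905/47650569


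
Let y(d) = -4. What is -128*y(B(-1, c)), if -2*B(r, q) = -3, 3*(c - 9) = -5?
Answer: 512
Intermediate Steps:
c = 22/3 (c = 9 + (⅓)*(-5) = 9 - 5/3 = 22/3 ≈ 7.3333)
B(r, q) = 3/2 (B(r, q) = -½*(-3) = 3/2)
-128*y(B(-1, c)) = -128*(-4) = 512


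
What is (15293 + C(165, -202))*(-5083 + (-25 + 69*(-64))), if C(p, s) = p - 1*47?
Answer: -146774364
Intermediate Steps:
C(p, s) = -47 + p (C(p, s) = p - 47 = -47 + p)
(15293 + C(165, -202))*(-5083 + (-25 + 69*(-64))) = (15293 + (-47 + 165))*(-5083 + (-25 + 69*(-64))) = (15293 + 118)*(-5083 + (-25 - 4416)) = 15411*(-5083 - 4441) = 15411*(-9524) = -146774364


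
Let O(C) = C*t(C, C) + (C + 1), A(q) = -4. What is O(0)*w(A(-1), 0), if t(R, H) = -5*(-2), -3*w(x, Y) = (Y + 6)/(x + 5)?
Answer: -2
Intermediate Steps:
w(x, Y) = -(6 + Y)/(3*(5 + x)) (w(x, Y) = -(Y + 6)/(3*(x + 5)) = -(6 + Y)/(3*(5 + x)))
t(R, H) = 10
O(C) = 1 + 11*C (O(C) = C*10 + (C + 1) = 10*C + (1 + C) = 1 + 11*C)
O(0)*w(A(-1), 0) = (1 + 11*0)*((-6 - 1*0)/(3*(5 - 4))) = (1 + 0)*((⅓)*(-6 + 0)/1) = 1*((⅓)*1*(-6)) = 1*(-2) = -2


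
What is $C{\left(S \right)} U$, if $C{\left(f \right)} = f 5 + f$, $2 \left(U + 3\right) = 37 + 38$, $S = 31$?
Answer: $6417$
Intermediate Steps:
$U = \frac{69}{2}$ ($U = -3 + \frac{37 + 38}{2} = -3 + \frac{1}{2} \cdot 75 = -3 + \frac{75}{2} = \frac{69}{2} \approx 34.5$)
$C{\left(f \right)} = 6 f$ ($C{\left(f \right)} = 5 f + f = 6 f$)
$C{\left(S \right)} U = 6 \cdot 31 \cdot \frac{69}{2} = 186 \cdot \frac{69}{2} = 6417$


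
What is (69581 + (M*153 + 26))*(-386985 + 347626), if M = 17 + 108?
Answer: -3492402788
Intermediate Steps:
M = 125
(69581 + (M*153 + 26))*(-386985 + 347626) = (69581 + (125*153 + 26))*(-386985 + 347626) = (69581 + (19125 + 26))*(-39359) = (69581 + 19151)*(-39359) = 88732*(-39359) = -3492402788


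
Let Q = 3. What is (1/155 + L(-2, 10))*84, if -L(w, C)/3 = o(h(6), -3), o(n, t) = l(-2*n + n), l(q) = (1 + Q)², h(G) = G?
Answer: -624876/155 ≈ -4031.5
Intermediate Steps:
l(q) = 16 (l(q) = (1 + 3)² = 4² = 16)
o(n, t) = 16
L(w, C) = -48 (L(w, C) = -3*16 = -48)
(1/155 + L(-2, 10))*84 = (1/155 - 48)*84 = -7439/155*84 = -624876/155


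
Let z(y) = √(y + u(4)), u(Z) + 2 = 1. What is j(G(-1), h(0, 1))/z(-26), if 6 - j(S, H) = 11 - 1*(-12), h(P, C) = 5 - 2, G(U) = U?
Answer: 17*I*√3/9 ≈ 3.2717*I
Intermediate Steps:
u(Z) = -1 (u(Z) = -2 + 1 = -1)
h(P, C) = 3
j(S, H) = -17 (j(S, H) = 6 - (11 - 1*(-12)) = 6 - (11 + 12) = 6 - 1*23 = 6 - 23 = -17)
z(y) = √(-1 + y) (z(y) = √(y - 1) = √(-1 + y))
j(G(-1), h(0, 1))/z(-26) = -17/√(-1 - 26) = -17*(-I*√3/9) = -(-17)*I*√3/9 = 17*I*√3/9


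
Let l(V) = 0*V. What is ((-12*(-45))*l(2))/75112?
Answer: 0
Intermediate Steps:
l(V) = 0
((-12*(-45))*l(2))/75112 = (-12*(-45)*0)/75112 = (540*0)*(1/75112) = 0*(1/75112) = 0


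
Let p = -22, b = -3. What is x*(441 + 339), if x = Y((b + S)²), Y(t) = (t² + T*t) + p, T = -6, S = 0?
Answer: 3900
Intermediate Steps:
Y(t) = -22 + t² - 6*t (Y(t) = (t² - 6*t) - 22 = -22 + t² - 6*t)
x = 5 (x = -22 + ((-3 + 0)²)² - 6*(-3 + 0)² = -22 + ((-3)²)² - 6*(-3)² = -22 + 9² - 6*9 = -22 + 81 - 54 = 5)
x*(441 + 339) = 5*(441 + 339) = 5*780 = 3900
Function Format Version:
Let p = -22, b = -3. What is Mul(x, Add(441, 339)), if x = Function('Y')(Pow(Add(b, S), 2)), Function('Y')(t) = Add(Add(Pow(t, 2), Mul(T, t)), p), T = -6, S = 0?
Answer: 3900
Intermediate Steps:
Function('Y')(t) = Add(-22, Pow(t, 2), Mul(-6, t)) (Function('Y')(t) = Add(Add(Pow(t, 2), Mul(-6, t)), -22) = Add(-22, Pow(t, 2), Mul(-6, t)))
x = 5 (x = Add(-22, Pow(Pow(Add(-3, 0), 2), 2), Mul(-6, Pow(Add(-3, 0), 2))) = Add(-22, Pow(Pow(-3, 2), 2), Mul(-6, Pow(-3, 2))) = Add(-22, Pow(9, 2), Mul(-6, 9)) = Add(-22, 81, -54) = 5)
Mul(x, Add(441, 339)) = Mul(5, Add(441, 339)) = Mul(5, 780) = 3900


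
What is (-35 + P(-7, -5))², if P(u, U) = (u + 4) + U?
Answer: 1849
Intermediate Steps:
P(u, U) = 4 + U + u (P(u, U) = (4 + u) + U = 4 + U + u)
(-35 + P(-7, -5))² = (-35 + (4 - 5 - 7))² = (-35 - 8)² = (-43)² = 1849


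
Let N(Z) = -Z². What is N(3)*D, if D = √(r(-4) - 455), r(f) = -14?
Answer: -9*I*√469 ≈ -194.91*I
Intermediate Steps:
D = I*√469 (D = √(-14 - 455) = √(-469) = I*√469 ≈ 21.656*I)
N(3)*D = (-1*3²)*(I*√469) = (-1*9)*(I*√469) = -9*I*√469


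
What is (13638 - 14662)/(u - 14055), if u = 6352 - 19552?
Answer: 1024/27255 ≈ 0.037571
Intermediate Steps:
u = -13200
(13638 - 14662)/(u - 14055) = (13638 - 14662)/(-13200 - 14055) = -1024/(-27255) = -1024*(-1/27255) = 1024/27255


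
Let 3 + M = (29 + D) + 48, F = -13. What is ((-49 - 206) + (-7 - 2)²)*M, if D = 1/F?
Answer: -167214/13 ≈ -12863.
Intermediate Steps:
D = -1/13 (D = 1/(-13) = -1/13 ≈ -0.076923)
M = 961/13 (M = -3 + ((29 - 1/13) + 48) = -3 + (376/13 + 48) = -3 + 1000/13 = 961/13 ≈ 73.923)
((-49 - 206) + (-7 - 2)²)*M = ((-49 - 206) + (-7 - 2)²)*(961/13) = (-255 + (-9)²)*(961/13) = (-255 + 81)*(961/13) = -174*961/13 = -167214/13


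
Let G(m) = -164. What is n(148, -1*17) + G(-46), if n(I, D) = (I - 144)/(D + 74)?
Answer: -9344/57 ≈ -163.93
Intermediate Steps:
n(I, D) = (-144 + I)/(74 + D)
n(148, -1*17) + G(-46) = (-144 + 148)/(74 - 1*17) - 164 = 4/(74 - 17) - 164 = 4/57 - 164 = -9344/57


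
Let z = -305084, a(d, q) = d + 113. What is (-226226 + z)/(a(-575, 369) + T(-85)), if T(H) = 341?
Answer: 531310/121 ≈ 4391.0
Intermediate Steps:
a(d, q) = 113 + d
(-226226 + z)/(a(-575, 369) + T(-85)) = (-226226 - 305084)/((113 - 575) + 341) = -531310/(-462 + 341) = -531310/(-121) = -531310*(-1/121) = 531310/121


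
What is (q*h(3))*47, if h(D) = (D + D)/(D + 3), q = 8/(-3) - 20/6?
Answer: -282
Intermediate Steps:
q = -6 (q = 8*(-⅓) - 20*⅙ = -8/3 - 10/3 = -6)
h(D) = 2*D/(3 + D) (h(D) = (2*D)/(3 + D) = 2*D/(3 + D))
(q*h(3))*47 = -12*3/(3 + 3)*47 = -12*3/6*47 = -6*1*47 = -6*47 = -282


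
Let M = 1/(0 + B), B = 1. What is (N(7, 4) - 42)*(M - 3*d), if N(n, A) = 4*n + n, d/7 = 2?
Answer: 287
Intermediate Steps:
d = 14 (d = 7*2 = 14)
M = 1 (M = 1/(0 + 1) = 1/1 = 1)
N(n, A) = 5*n
(N(7, 4) - 42)*(M - 3*d) = (5*7 - 42)*(1 - 3*14) = (35 - 42)*(1 - 42) = -7*(-41) = 287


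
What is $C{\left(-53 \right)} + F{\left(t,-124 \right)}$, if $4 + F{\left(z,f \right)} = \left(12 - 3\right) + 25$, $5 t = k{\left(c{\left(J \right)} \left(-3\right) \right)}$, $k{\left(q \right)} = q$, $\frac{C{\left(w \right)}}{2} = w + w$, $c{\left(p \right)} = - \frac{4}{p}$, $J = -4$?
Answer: $-182$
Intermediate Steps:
$C{\left(w \right)} = 4 w$ ($C{\left(w \right)} = 2 \left(w + w\right) = 2 \cdot 2 w = 4 w$)
$t = - \frac{3}{5}$ ($t = \frac{- \frac{4}{-4} \left(-3\right)}{5} = \frac{\left(-4\right) \left(- \frac{1}{4}\right) \left(-3\right)}{5} = \frac{1 \left(-3\right)}{5} = \frac{1}{5} \left(-3\right) = - \frac{3}{5} \approx -0.6$)
$F{\left(z,f \right)} = 30$ ($F{\left(z,f \right)} = -4 + \left(\left(12 - 3\right) + 25\right) = -4 + \left(9 + 25\right) = -4 + 34 = 30$)
$C{\left(-53 \right)} + F{\left(t,-124 \right)} = 4 \left(-53\right) + 30 = -212 + 30 = -182$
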